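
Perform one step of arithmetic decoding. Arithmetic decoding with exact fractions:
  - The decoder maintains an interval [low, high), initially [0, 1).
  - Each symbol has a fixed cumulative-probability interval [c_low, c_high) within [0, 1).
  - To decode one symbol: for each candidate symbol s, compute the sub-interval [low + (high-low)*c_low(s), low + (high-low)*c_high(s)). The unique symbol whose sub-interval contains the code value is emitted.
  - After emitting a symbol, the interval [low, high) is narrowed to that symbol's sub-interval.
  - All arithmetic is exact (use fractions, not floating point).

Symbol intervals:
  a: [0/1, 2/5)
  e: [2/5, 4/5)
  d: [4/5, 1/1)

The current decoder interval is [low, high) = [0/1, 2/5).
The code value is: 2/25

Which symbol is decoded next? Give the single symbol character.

Interval width = high − low = 2/5 − 0/1 = 2/5
Scaled code = (code − low) / width = (2/25 − 0/1) / 2/5 = 1/5
  a: [0/1, 2/5) ← scaled code falls here ✓
  e: [2/5, 4/5) 
  d: [4/5, 1/1) 

Answer: a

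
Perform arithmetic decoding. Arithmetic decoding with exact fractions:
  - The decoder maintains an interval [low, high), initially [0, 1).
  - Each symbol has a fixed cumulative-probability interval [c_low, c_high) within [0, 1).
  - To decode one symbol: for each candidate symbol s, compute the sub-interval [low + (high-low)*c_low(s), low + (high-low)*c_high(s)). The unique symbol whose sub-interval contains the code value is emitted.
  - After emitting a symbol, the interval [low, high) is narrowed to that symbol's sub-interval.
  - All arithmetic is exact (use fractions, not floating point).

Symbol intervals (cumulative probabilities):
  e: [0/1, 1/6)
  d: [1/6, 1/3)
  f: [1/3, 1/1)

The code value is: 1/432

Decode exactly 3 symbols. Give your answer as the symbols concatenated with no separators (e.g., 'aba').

Answer: eee

Derivation:
Step 1: interval [0/1, 1/1), width = 1/1 - 0/1 = 1/1
  'e': [0/1 + 1/1*0/1, 0/1 + 1/1*1/6) = [0/1, 1/6) <- contains code 1/432
  'd': [0/1 + 1/1*1/6, 0/1 + 1/1*1/3) = [1/6, 1/3)
  'f': [0/1 + 1/1*1/3, 0/1 + 1/1*1/1) = [1/3, 1/1)
  emit 'e', narrow to [0/1, 1/6)
Step 2: interval [0/1, 1/6), width = 1/6 - 0/1 = 1/6
  'e': [0/1 + 1/6*0/1, 0/1 + 1/6*1/6) = [0/1, 1/36) <- contains code 1/432
  'd': [0/1 + 1/6*1/6, 0/1 + 1/6*1/3) = [1/36, 1/18)
  'f': [0/1 + 1/6*1/3, 0/1 + 1/6*1/1) = [1/18, 1/6)
  emit 'e', narrow to [0/1, 1/36)
Step 3: interval [0/1, 1/36), width = 1/36 - 0/1 = 1/36
  'e': [0/1 + 1/36*0/1, 0/1 + 1/36*1/6) = [0/1, 1/216) <- contains code 1/432
  'd': [0/1 + 1/36*1/6, 0/1 + 1/36*1/3) = [1/216, 1/108)
  'f': [0/1 + 1/36*1/3, 0/1 + 1/36*1/1) = [1/108, 1/36)
  emit 'e', narrow to [0/1, 1/216)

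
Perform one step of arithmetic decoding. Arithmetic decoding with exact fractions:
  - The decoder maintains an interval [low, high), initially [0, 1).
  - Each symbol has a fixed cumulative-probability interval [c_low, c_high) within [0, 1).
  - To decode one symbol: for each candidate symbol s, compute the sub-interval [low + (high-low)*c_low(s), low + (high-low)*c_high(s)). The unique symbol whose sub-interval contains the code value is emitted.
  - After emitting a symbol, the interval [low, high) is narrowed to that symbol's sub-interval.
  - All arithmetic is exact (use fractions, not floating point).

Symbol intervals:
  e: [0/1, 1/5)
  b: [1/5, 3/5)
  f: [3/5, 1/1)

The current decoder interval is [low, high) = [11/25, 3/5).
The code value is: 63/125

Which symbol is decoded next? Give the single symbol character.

Interval width = high − low = 3/5 − 11/25 = 4/25
Scaled code = (code − low) / width = (63/125 − 11/25) / 4/25 = 2/5
  e: [0/1, 1/5) 
  b: [1/5, 3/5) ← scaled code falls here ✓
  f: [3/5, 1/1) 

Answer: b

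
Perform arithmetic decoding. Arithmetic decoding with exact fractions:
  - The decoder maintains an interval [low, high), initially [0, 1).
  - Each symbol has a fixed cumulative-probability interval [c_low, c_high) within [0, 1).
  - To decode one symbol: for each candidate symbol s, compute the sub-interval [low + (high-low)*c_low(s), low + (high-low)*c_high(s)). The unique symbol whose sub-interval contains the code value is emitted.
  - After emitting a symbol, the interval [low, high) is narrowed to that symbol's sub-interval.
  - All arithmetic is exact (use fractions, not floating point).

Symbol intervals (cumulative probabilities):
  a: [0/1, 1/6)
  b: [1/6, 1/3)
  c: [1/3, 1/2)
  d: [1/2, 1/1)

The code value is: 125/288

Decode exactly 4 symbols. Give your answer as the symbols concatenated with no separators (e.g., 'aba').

Step 1: interval [0/1, 1/1), width = 1/1 - 0/1 = 1/1
  'a': [0/1 + 1/1*0/1, 0/1 + 1/1*1/6) = [0/1, 1/6)
  'b': [0/1 + 1/1*1/6, 0/1 + 1/1*1/3) = [1/6, 1/3)
  'c': [0/1 + 1/1*1/3, 0/1 + 1/1*1/2) = [1/3, 1/2) <- contains code 125/288
  'd': [0/1 + 1/1*1/2, 0/1 + 1/1*1/1) = [1/2, 1/1)
  emit 'c', narrow to [1/3, 1/2)
Step 2: interval [1/3, 1/2), width = 1/2 - 1/3 = 1/6
  'a': [1/3 + 1/6*0/1, 1/3 + 1/6*1/6) = [1/3, 13/36)
  'b': [1/3 + 1/6*1/6, 1/3 + 1/6*1/3) = [13/36, 7/18)
  'c': [1/3 + 1/6*1/3, 1/3 + 1/6*1/2) = [7/18, 5/12)
  'd': [1/3 + 1/6*1/2, 1/3 + 1/6*1/1) = [5/12, 1/2) <- contains code 125/288
  emit 'd', narrow to [5/12, 1/2)
Step 3: interval [5/12, 1/2), width = 1/2 - 5/12 = 1/12
  'a': [5/12 + 1/12*0/1, 5/12 + 1/12*1/6) = [5/12, 31/72)
  'b': [5/12 + 1/12*1/6, 5/12 + 1/12*1/3) = [31/72, 4/9) <- contains code 125/288
  'c': [5/12 + 1/12*1/3, 5/12 + 1/12*1/2) = [4/9, 11/24)
  'd': [5/12 + 1/12*1/2, 5/12 + 1/12*1/1) = [11/24, 1/2)
  emit 'b', narrow to [31/72, 4/9)
Step 4: interval [31/72, 4/9), width = 4/9 - 31/72 = 1/72
  'a': [31/72 + 1/72*0/1, 31/72 + 1/72*1/6) = [31/72, 187/432)
  'b': [31/72 + 1/72*1/6, 31/72 + 1/72*1/3) = [187/432, 47/108) <- contains code 125/288
  'c': [31/72 + 1/72*1/3, 31/72 + 1/72*1/2) = [47/108, 7/16)
  'd': [31/72 + 1/72*1/2, 31/72 + 1/72*1/1) = [7/16, 4/9)
  emit 'b', narrow to [187/432, 47/108)

Answer: cdbb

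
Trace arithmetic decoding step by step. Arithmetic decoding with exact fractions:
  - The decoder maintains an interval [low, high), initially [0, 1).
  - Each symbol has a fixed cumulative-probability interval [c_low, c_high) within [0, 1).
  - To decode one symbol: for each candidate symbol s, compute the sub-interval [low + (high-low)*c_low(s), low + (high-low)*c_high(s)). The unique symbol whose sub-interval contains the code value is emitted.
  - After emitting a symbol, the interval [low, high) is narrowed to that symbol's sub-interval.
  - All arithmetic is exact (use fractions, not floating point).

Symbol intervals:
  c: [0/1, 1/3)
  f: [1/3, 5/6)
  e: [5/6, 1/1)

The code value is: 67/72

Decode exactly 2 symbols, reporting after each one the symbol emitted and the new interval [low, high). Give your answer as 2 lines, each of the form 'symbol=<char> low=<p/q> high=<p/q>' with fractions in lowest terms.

Step 1: interval [0/1, 1/1), width = 1/1 - 0/1 = 1/1
  'c': [0/1 + 1/1*0/1, 0/1 + 1/1*1/3) = [0/1, 1/3)
  'f': [0/1 + 1/1*1/3, 0/1 + 1/1*5/6) = [1/3, 5/6)
  'e': [0/1 + 1/1*5/6, 0/1 + 1/1*1/1) = [5/6, 1/1) <- contains code 67/72
  emit 'e', narrow to [5/6, 1/1)
Step 2: interval [5/6, 1/1), width = 1/1 - 5/6 = 1/6
  'c': [5/6 + 1/6*0/1, 5/6 + 1/6*1/3) = [5/6, 8/9)
  'f': [5/6 + 1/6*1/3, 5/6 + 1/6*5/6) = [8/9, 35/36) <- contains code 67/72
  'e': [5/6 + 1/6*5/6, 5/6 + 1/6*1/1) = [35/36, 1/1)
  emit 'f', narrow to [8/9, 35/36)

Answer: symbol=e low=5/6 high=1/1
symbol=f low=8/9 high=35/36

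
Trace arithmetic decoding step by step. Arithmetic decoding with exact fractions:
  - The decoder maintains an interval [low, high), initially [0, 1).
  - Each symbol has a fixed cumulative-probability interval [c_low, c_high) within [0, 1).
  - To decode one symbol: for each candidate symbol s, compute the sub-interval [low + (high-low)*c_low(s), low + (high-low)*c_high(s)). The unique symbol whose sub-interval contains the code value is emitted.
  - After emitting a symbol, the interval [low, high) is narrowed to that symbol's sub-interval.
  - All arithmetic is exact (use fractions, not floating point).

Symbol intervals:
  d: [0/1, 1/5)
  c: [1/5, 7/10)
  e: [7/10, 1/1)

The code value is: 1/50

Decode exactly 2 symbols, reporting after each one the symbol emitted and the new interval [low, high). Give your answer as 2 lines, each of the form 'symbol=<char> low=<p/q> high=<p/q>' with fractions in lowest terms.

Step 1: interval [0/1, 1/1), width = 1/1 - 0/1 = 1/1
  'd': [0/1 + 1/1*0/1, 0/1 + 1/1*1/5) = [0/1, 1/5) <- contains code 1/50
  'c': [0/1 + 1/1*1/5, 0/1 + 1/1*7/10) = [1/5, 7/10)
  'e': [0/1 + 1/1*7/10, 0/1 + 1/1*1/1) = [7/10, 1/1)
  emit 'd', narrow to [0/1, 1/5)
Step 2: interval [0/1, 1/5), width = 1/5 - 0/1 = 1/5
  'd': [0/1 + 1/5*0/1, 0/1 + 1/5*1/5) = [0/1, 1/25) <- contains code 1/50
  'c': [0/1 + 1/5*1/5, 0/1 + 1/5*7/10) = [1/25, 7/50)
  'e': [0/1 + 1/5*7/10, 0/1 + 1/5*1/1) = [7/50, 1/5)
  emit 'd', narrow to [0/1, 1/25)

Answer: symbol=d low=0/1 high=1/5
symbol=d low=0/1 high=1/25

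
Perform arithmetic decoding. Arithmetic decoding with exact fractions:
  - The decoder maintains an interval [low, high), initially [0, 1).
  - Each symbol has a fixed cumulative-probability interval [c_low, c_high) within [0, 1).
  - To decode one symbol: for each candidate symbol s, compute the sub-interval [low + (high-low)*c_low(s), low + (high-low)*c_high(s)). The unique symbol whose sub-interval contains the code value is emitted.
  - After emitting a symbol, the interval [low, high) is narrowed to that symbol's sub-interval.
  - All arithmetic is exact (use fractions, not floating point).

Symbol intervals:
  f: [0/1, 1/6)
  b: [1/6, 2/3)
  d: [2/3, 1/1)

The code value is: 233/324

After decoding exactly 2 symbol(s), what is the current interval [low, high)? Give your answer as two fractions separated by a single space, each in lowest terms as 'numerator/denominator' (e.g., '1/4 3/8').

Step 1: interval [0/1, 1/1), width = 1/1 - 0/1 = 1/1
  'f': [0/1 + 1/1*0/1, 0/1 + 1/1*1/6) = [0/1, 1/6)
  'b': [0/1 + 1/1*1/6, 0/1 + 1/1*2/3) = [1/6, 2/3)
  'd': [0/1 + 1/1*2/3, 0/1 + 1/1*1/1) = [2/3, 1/1) <- contains code 233/324
  emit 'd', narrow to [2/3, 1/1)
Step 2: interval [2/3, 1/1), width = 1/1 - 2/3 = 1/3
  'f': [2/3 + 1/3*0/1, 2/3 + 1/3*1/6) = [2/3, 13/18) <- contains code 233/324
  'b': [2/3 + 1/3*1/6, 2/3 + 1/3*2/3) = [13/18, 8/9)
  'd': [2/3 + 1/3*2/3, 2/3 + 1/3*1/1) = [8/9, 1/1)
  emit 'f', narrow to [2/3, 13/18)

Answer: 2/3 13/18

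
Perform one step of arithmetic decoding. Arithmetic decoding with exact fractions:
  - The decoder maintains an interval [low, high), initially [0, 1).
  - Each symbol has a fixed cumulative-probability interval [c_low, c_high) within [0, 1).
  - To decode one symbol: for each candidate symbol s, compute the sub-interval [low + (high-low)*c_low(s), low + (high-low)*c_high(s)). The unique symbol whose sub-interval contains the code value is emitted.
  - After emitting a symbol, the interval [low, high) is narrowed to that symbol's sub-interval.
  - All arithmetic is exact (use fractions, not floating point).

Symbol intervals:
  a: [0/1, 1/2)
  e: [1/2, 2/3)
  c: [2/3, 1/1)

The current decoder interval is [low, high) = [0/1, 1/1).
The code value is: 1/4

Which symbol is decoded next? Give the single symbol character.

Interval width = high − low = 1/1 − 0/1 = 1/1
Scaled code = (code − low) / width = (1/4 − 0/1) / 1/1 = 1/4
  a: [0/1, 1/2) ← scaled code falls here ✓
  e: [1/2, 2/3) 
  c: [2/3, 1/1) 

Answer: a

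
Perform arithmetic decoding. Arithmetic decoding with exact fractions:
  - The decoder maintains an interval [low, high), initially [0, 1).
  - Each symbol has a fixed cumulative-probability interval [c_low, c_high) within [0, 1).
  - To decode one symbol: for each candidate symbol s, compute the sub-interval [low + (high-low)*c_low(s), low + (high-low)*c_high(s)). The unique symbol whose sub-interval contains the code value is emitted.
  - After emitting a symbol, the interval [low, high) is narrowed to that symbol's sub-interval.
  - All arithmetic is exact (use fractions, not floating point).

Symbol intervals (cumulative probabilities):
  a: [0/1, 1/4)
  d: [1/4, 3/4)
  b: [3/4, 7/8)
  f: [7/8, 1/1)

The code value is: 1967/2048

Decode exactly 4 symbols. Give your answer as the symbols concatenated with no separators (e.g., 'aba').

Answer: fdbf

Derivation:
Step 1: interval [0/1, 1/1), width = 1/1 - 0/1 = 1/1
  'a': [0/1 + 1/1*0/1, 0/1 + 1/1*1/4) = [0/1, 1/4)
  'd': [0/1 + 1/1*1/4, 0/1 + 1/1*3/4) = [1/4, 3/4)
  'b': [0/1 + 1/1*3/4, 0/1 + 1/1*7/8) = [3/4, 7/8)
  'f': [0/1 + 1/1*7/8, 0/1 + 1/1*1/1) = [7/8, 1/1) <- contains code 1967/2048
  emit 'f', narrow to [7/8, 1/1)
Step 2: interval [7/8, 1/1), width = 1/1 - 7/8 = 1/8
  'a': [7/8 + 1/8*0/1, 7/8 + 1/8*1/4) = [7/8, 29/32)
  'd': [7/8 + 1/8*1/4, 7/8 + 1/8*3/4) = [29/32, 31/32) <- contains code 1967/2048
  'b': [7/8 + 1/8*3/4, 7/8 + 1/8*7/8) = [31/32, 63/64)
  'f': [7/8 + 1/8*7/8, 7/8 + 1/8*1/1) = [63/64, 1/1)
  emit 'd', narrow to [29/32, 31/32)
Step 3: interval [29/32, 31/32), width = 31/32 - 29/32 = 1/16
  'a': [29/32 + 1/16*0/1, 29/32 + 1/16*1/4) = [29/32, 59/64)
  'd': [29/32 + 1/16*1/4, 29/32 + 1/16*3/4) = [59/64, 61/64)
  'b': [29/32 + 1/16*3/4, 29/32 + 1/16*7/8) = [61/64, 123/128) <- contains code 1967/2048
  'f': [29/32 + 1/16*7/8, 29/32 + 1/16*1/1) = [123/128, 31/32)
  emit 'b', narrow to [61/64, 123/128)
Step 4: interval [61/64, 123/128), width = 123/128 - 61/64 = 1/128
  'a': [61/64 + 1/128*0/1, 61/64 + 1/128*1/4) = [61/64, 489/512)
  'd': [61/64 + 1/128*1/4, 61/64 + 1/128*3/4) = [489/512, 491/512)
  'b': [61/64 + 1/128*3/4, 61/64 + 1/128*7/8) = [491/512, 983/1024)
  'f': [61/64 + 1/128*7/8, 61/64 + 1/128*1/1) = [983/1024, 123/128) <- contains code 1967/2048
  emit 'f', narrow to [983/1024, 123/128)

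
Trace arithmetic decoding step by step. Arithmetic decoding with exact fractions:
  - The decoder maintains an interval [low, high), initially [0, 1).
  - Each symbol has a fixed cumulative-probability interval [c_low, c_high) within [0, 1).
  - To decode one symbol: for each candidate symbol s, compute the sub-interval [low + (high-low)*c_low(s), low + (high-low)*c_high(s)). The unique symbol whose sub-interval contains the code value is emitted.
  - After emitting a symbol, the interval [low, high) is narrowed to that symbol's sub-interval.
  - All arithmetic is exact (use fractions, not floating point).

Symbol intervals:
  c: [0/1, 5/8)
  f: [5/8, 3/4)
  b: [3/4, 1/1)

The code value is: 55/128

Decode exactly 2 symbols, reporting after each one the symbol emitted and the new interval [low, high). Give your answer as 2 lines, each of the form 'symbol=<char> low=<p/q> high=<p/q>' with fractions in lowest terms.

Answer: symbol=c low=0/1 high=5/8
symbol=f low=25/64 high=15/32

Derivation:
Step 1: interval [0/1, 1/1), width = 1/1 - 0/1 = 1/1
  'c': [0/1 + 1/1*0/1, 0/1 + 1/1*5/8) = [0/1, 5/8) <- contains code 55/128
  'f': [0/1 + 1/1*5/8, 0/1 + 1/1*3/4) = [5/8, 3/4)
  'b': [0/1 + 1/1*3/4, 0/1 + 1/1*1/1) = [3/4, 1/1)
  emit 'c', narrow to [0/1, 5/8)
Step 2: interval [0/1, 5/8), width = 5/8 - 0/1 = 5/8
  'c': [0/1 + 5/8*0/1, 0/1 + 5/8*5/8) = [0/1, 25/64)
  'f': [0/1 + 5/8*5/8, 0/1 + 5/8*3/4) = [25/64, 15/32) <- contains code 55/128
  'b': [0/1 + 5/8*3/4, 0/1 + 5/8*1/1) = [15/32, 5/8)
  emit 'f', narrow to [25/64, 15/32)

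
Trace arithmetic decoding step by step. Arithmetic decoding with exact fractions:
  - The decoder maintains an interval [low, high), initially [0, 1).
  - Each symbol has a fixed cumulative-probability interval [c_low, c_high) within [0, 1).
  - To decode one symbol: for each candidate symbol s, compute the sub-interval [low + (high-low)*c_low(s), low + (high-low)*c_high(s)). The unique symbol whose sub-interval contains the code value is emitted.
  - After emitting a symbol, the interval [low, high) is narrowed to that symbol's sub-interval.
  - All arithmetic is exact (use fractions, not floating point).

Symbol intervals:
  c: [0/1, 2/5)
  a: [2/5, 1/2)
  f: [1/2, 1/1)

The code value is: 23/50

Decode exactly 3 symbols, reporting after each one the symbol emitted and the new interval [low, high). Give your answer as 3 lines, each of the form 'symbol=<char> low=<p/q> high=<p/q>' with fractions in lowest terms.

Step 1: interval [0/1, 1/1), width = 1/1 - 0/1 = 1/1
  'c': [0/1 + 1/1*0/1, 0/1 + 1/1*2/5) = [0/1, 2/5)
  'a': [0/1 + 1/1*2/5, 0/1 + 1/1*1/2) = [2/5, 1/2) <- contains code 23/50
  'f': [0/1 + 1/1*1/2, 0/1 + 1/1*1/1) = [1/2, 1/1)
  emit 'a', narrow to [2/5, 1/2)
Step 2: interval [2/5, 1/2), width = 1/2 - 2/5 = 1/10
  'c': [2/5 + 1/10*0/1, 2/5 + 1/10*2/5) = [2/5, 11/25)
  'a': [2/5 + 1/10*2/5, 2/5 + 1/10*1/2) = [11/25, 9/20)
  'f': [2/5 + 1/10*1/2, 2/5 + 1/10*1/1) = [9/20, 1/2) <- contains code 23/50
  emit 'f', narrow to [9/20, 1/2)
Step 3: interval [9/20, 1/2), width = 1/2 - 9/20 = 1/20
  'c': [9/20 + 1/20*0/1, 9/20 + 1/20*2/5) = [9/20, 47/100) <- contains code 23/50
  'a': [9/20 + 1/20*2/5, 9/20 + 1/20*1/2) = [47/100, 19/40)
  'f': [9/20 + 1/20*1/2, 9/20 + 1/20*1/1) = [19/40, 1/2)
  emit 'c', narrow to [9/20, 47/100)

Answer: symbol=a low=2/5 high=1/2
symbol=f low=9/20 high=1/2
symbol=c low=9/20 high=47/100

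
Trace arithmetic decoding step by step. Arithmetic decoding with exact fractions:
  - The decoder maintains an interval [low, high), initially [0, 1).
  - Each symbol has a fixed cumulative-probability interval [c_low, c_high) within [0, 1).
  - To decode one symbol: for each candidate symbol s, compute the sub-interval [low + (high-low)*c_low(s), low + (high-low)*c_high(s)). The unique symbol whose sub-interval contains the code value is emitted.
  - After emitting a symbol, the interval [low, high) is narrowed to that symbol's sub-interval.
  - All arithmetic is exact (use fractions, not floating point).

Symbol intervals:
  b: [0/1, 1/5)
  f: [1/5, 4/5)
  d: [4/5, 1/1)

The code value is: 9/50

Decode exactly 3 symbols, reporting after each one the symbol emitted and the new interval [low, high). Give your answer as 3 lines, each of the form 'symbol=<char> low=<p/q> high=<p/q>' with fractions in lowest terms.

Answer: symbol=b low=0/1 high=1/5
symbol=d low=4/25 high=1/5
symbol=f low=21/125 high=24/125

Derivation:
Step 1: interval [0/1, 1/1), width = 1/1 - 0/1 = 1/1
  'b': [0/1 + 1/1*0/1, 0/1 + 1/1*1/5) = [0/1, 1/5) <- contains code 9/50
  'f': [0/1 + 1/1*1/5, 0/1 + 1/1*4/5) = [1/5, 4/5)
  'd': [0/1 + 1/1*4/5, 0/1 + 1/1*1/1) = [4/5, 1/1)
  emit 'b', narrow to [0/1, 1/5)
Step 2: interval [0/1, 1/5), width = 1/5 - 0/1 = 1/5
  'b': [0/1 + 1/5*0/1, 0/1 + 1/5*1/5) = [0/1, 1/25)
  'f': [0/1 + 1/5*1/5, 0/1 + 1/5*4/5) = [1/25, 4/25)
  'd': [0/1 + 1/5*4/5, 0/1 + 1/5*1/1) = [4/25, 1/5) <- contains code 9/50
  emit 'd', narrow to [4/25, 1/5)
Step 3: interval [4/25, 1/5), width = 1/5 - 4/25 = 1/25
  'b': [4/25 + 1/25*0/1, 4/25 + 1/25*1/5) = [4/25, 21/125)
  'f': [4/25 + 1/25*1/5, 4/25 + 1/25*4/5) = [21/125, 24/125) <- contains code 9/50
  'd': [4/25 + 1/25*4/5, 4/25 + 1/25*1/1) = [24/125, 1/5)
  emit 'f', narrow to [21/125, 24/125)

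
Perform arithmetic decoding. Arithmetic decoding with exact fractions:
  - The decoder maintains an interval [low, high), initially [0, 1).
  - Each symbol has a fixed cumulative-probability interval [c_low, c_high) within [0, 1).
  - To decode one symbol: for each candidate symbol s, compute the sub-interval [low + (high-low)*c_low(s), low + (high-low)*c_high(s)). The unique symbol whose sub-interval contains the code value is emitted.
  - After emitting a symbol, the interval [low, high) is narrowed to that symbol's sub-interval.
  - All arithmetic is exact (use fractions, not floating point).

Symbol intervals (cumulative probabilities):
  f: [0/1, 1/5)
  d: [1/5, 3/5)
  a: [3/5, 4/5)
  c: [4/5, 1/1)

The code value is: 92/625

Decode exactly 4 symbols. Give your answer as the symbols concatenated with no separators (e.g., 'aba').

Step 1: interval [0/1, 1/1), width = 1/1 - 0/1 = 1/1
  'f': [0/1 + 1/1*0/1, 0/1 + 1/1*1/5) = [0/1, 1/5) <- contains code 92/625
  'd': [0/1 + 1/1*1/5, 0/1 + 1/1*3/5) = [1/5, 3/5)
  'a': [0/1 + 1/1*3/5, 0/1 + 1/1*4/5) = [3/5, 4/5)
  'c': [0/1 + 1/1*4/5, 0/1 + 1/1*1/1) = [4/5, 1/1)
  emit 'f', narrow to [0/1, 1/5)
Step 2: interval [0/1, 1/5), width = 1/5 - 0/1 = 1/5
  'f': [0/1 + 1/5*0/1, 0/1 + 1/5*1/5) = [0/1, 1/25)
  'd': [0/1 + 1/5*1/5, 0/1 + 1/5*3/5) = [1/25, 3/25)
  'a': [0/1 + 1/5*3/5, 0/1 + 1/5*4/5) = [3/25, 4/25) <- contains code 92/625
  'c': [0/1 + 1/5*4/5, 0/1 + 1/5*1/1) = [4/25, 1/5)
  emit 'a', narrow to [3/25, 4/25)
Step 3: interval [3/25, 4/25), width = 4/25 - 3/25 = 1/25
  'f': [3/25 + 1/25*0/1, 3/25 + 1/25*1/5) = [3/25, 16/125)
  'd': [3/25 + 1/25*1/5, 3/25 + 1/25*3/5) = [16/125, 18/125)
  'a': [3/25 + 1/25*3/5, 3/25 + 1/25*4/5) = [18/125, 19/125) <- contains code 92/625
  'c': [3/25 + 1/25*4/5, 3/25 + 1/25*1/1) = [19/125, 4/25)
  emit 'a', narrow to [18/125, 19/125)
Step 4: interval [18/125, 19/125), width = 19/125 - 18/125 = 1/125
  'f': [18/125 + 1/125*0/1, 18/125 + 1/125*1/5) = [18/125, 91/625)
  'd': [18/125 + 1/125*1/5, 18/125 + 1/125*3/5) = [91/625, 93/625) <- contains code 92/625
  'a': [18/125 + 1/125*3/5, 18/125 + 1/125*4/5) = [93/625, 94/625)
  'c': [18/125 + 1/125*4/5, 18/125 + 1/125*1/1) = [94/625, 19/125)
  emit 'd', narrow to [91/625, 93/625)

Answer: faad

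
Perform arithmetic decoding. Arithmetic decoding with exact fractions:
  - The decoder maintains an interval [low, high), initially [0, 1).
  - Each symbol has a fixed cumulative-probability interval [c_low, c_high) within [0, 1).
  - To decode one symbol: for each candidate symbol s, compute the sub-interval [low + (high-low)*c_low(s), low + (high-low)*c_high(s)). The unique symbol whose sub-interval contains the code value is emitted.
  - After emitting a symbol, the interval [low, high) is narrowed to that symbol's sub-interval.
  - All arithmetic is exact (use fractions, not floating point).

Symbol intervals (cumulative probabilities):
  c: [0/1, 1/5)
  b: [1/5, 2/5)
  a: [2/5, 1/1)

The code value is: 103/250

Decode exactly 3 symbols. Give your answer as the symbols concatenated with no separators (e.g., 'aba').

Answer: acc

Derivation:
Step 1: interval [0/1, 1/1), width = 1/1 - 0/1 = 1/1
  'c': [0/1 + 1/1*0/1, 0/1 + 1/1*1/5) = [0/1, 1/5)
  'b': [0/1 + 1/1*1/5, 0/1 + 1/1*2/5) = [1/5, 2/5)
  'a': [0/1 + 1/1*2/5, 0/1 + 1/1*1/1) = [2/5, 1/1) <- contains code 103/250
  emit 'a', narrow to [2/5, 1/1)
Step 2: interval [2/5, 1/1), width = 1/1 - 2/5 = 3/5
  'c': [2/5 + 3/5*0/1, 2/5 + 3/5*1/5) = [2/5, 13/25) <- contains code 103/250
  'b': [2/5 + 3/5*1/5, 2/5 + 3/5*2/5) = [13/25, 16/25)
  'a': [2/5 + 3/5*2/5, 2/5 + 3/5*1/1) = [16/25, 1/1)
  emit 'c', narrow to [2/5, 13/25)
Step 3: interval [2/5, 13/25), width = 13/25 - 2/5 = 3/25
  'c': [2/5 + 3/25*0/1, 2/5 + 3/25*1/5) = [2/5, 53/125) <- contains code 103/250
  'b': [2/5 + 3/25*1/5, 2/5 + 3/25*2/5) = [53/125, 56/125)
  'a': [2/5 + 3/25*2/5, 2/5 + 3/25*1/1) = [56/125, 13/25)
  emit 'c', narrow to [2/5, 53/125)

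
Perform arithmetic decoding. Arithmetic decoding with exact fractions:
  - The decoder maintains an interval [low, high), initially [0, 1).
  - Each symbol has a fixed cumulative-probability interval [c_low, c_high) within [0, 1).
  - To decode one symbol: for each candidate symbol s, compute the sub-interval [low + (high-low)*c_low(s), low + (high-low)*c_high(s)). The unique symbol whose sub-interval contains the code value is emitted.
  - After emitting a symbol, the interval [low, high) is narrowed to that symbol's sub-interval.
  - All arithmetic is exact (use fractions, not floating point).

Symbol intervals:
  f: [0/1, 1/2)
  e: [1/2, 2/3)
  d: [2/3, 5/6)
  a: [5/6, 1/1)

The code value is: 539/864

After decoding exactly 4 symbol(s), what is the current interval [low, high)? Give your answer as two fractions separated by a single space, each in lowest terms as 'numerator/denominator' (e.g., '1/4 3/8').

Answer: 269/432 5/8

Derivation:
Step 1: interval [0/1, 1/1), width = 1/1 - 0/1 = 1/1
  'f': [0/1 + 1/1*0/1, 0/1 + 1/1*1/2) = [0/1, 1/2)
  'e': [0/1 + 1/1*1/2, 0/1 + 1/1*2/3) = [1/2, 2/3) <- contains code 539/864
  'd': [0/1 + 1/1*2/3, 0/1 + 1/1*5/6) = [2/3, 5/6)
  'a': [0/1 + 1/1*5/6, 0/1 + 1/1*1/1) = [5/6, 1/1)
  emit 'e', narrow to [1/2, 2/3)
Step 2: interval [1/2, 2/3), width = 2/3 - 1/2 = 1/6
  'f': [1/2 + 1/6*0/1, 1/2 + 1/6*1/2) = [1/2, 7/12)
  'e': [1/2 + 1/6*1/2, 1/2 + 1/6*2/3) = [7/12, 11/18)
  'd': [1/2 + 1/6*2/3, 1/2 + 1/6*5/6) = [11/18, 23/36) <- contains code 539/864
  'a': [1/2 + 1/6*5/6, 1/2 + 1/6*1/1) = [23/36, 2/3)
  emit 'd', narrow to [11/18, 23/36)
Step 3: interval [11/18, 23/36), width = 23/36 - 11/18 = 1/36
  'f': [11/18 + 1/36*0/1, 11/18 + 1/36*1/2) = [11/18, 5/8) <- contains code 539/864
  'e': [11/18 + 1/36*1/2, 11/18 + 1/36*2/3) = [5/8, 17/27)
  'd': [11/18 + 1/36*2/3, 11/18 + 1/36*5/6) = [17/27, 137/216)
  'a': [11/18 + 1/36*5/6, 11/18 + 1/36*1/1) = [137/216, 23/36)
  emit 'f', narrow to [11/18, 5/8)
Step 4: interval [11/18, 5/8), width = 5/8 - 11/18 = 1/72
  'f': [11/18 + 1/72*0/1, 11/18 + 1/72*1/2) = [11/18, 89/144)
  'e': [11/18 + 1/72*1/2, 11/18 + 1/72*2/3) = [89/144, 67/108)
  'd': [11/18 + 1/72*2/3, 11/18 + 1/72*5/6) = [67/108, 269/432)
  'a': [11/18 + 1/72*5/6, 11/18 + 1/72*1/1) = [269/432, 5/8) <- contains code 539/864
  emit 'a', narrow to [269/432, 5/8)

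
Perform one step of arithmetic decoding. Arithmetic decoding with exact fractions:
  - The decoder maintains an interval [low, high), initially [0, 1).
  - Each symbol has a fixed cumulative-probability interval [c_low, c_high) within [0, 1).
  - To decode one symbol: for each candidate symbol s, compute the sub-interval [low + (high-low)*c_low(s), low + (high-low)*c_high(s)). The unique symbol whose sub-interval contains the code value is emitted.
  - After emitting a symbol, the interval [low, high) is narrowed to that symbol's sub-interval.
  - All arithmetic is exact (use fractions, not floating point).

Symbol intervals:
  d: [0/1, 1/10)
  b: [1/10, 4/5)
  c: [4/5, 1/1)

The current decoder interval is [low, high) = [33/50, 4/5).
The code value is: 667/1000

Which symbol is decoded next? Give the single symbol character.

Interval width = high − low = 4/5 − 33/50 = 7/50
Scaled code = (code − low) / width = (667/1000 − 33/50) / 7/50 = 1/20
  d: [0/1, 1/10) ← scaled code falls here ✓
  b: [1/10, 4/5) 
  c: [4/5, 1/1) 

Answer: d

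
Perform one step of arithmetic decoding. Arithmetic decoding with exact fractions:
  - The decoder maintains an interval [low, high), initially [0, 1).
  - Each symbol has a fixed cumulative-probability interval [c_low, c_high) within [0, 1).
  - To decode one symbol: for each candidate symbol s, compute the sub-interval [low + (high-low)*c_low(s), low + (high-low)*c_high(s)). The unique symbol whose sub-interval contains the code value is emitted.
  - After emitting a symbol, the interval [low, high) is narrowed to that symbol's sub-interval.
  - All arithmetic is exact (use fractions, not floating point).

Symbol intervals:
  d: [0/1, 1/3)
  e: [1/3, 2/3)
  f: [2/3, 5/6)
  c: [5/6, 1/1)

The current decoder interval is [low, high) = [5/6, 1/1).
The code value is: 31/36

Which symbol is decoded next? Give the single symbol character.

Interval width = high − low = 1/1 − 5/6 = 1/6
Scaled code = (code − low) / width = (31/36 − 5/6) / 1/6 = 1/6
  d: [0/1, 1/3) ← scaled code falls here ✓
  e: [1/3, 2/3) 
  f: [2/3, 5/6) 
  c: [5/6, 1/1) 

Answer: d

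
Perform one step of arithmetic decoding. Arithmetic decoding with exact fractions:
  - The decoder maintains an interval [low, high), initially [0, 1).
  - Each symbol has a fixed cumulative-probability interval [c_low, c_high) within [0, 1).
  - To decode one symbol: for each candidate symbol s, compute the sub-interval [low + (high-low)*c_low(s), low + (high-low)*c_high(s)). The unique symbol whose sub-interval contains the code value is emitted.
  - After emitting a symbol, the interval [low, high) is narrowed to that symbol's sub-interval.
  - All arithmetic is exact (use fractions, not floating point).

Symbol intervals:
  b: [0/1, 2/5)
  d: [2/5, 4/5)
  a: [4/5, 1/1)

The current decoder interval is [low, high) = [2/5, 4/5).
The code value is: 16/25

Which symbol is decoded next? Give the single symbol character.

Interval width = high − low = 4/5 − 2/5 = 2/5
Scaled code = (code − low) / width = (16/25 − 2/5) / 2/5 = 3/5
  b: [0/1, 2/5) 
  d: [2/5, 4/5) ← scaled code falls here ✓
  a: [4/5, 1/1) 

Answer: d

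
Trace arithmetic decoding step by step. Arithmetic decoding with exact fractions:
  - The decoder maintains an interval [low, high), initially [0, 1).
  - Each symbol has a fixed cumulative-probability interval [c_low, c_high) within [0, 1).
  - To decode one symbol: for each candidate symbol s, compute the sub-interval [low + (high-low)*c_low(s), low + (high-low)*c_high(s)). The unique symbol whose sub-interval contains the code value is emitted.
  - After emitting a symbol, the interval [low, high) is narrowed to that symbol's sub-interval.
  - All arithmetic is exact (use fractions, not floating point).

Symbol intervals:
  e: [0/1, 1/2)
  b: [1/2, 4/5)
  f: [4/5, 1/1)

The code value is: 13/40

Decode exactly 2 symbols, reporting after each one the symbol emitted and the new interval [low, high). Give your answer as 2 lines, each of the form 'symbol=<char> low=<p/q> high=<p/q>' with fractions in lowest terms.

Answer: symbol=e low=0/1 high=1/2
symbol=b low=1/4 high=2/5

Derivation:
Step 1: interval [0/1, 1/1), width = 1/1 - 0/1 = 1/1
  'e': [0/1 + 1/1*0/1, 0/1 + 1/1*1/2) = [0/1, 1/2) <- contains code 13/40
  'b': [0/1 + 1/1*1/2, 0/1 + 1/1*4/5) = [1/2, 4/5)
  'f': [0/1 + 1/1*4/5, 0/1 + 1/1*1/1) = [4/5, 1/1)
  emit 'e', narrow to [0/1, 1/2)
Step 2: interval [0/1, 1/2), width = 1/2 - 0/1 = 1/2
  'e': [0/1 + 1/2*0/1, 0/1 + 1/2*1/2) = [0/1, 1/4)
  'b': [0/1 + 1/2*1/2, 0/1 + 1/2*4/5) = [1/4, 2/5) <- contains code 13/40
  'f': [0/1 + 1/2*4/5, 0/1 + 1/2*1/1) = [2/5, 1/2)
  emit 'b', narrow to [1/4, 2/5)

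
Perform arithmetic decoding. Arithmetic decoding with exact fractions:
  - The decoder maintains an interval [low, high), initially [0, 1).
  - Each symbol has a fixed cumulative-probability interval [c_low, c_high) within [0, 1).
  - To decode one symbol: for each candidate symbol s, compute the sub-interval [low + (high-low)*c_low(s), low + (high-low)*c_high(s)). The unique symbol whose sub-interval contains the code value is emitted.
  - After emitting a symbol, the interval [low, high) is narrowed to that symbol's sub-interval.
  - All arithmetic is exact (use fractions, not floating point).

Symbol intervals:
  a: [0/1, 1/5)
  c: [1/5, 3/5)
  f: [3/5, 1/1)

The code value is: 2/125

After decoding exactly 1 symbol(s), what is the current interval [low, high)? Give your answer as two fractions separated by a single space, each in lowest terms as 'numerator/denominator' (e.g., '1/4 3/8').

Step 1: interval [0/1, 1/1), width = 1/1 - 0/1 = 1/1
  'a': [0/1 + 1/1*0/1, 0/1 + 1/1*1/5) = [0/1, 1/5) <- contains code 2/125
  'c': [0/1 + 1/1*1/5, 0/1 + 1/1*3/5) = [1/5, 3/5)
  'f': [0/1 + 1/1*3/5, 0/1 + 1/1*1/1) = [3/5, 1/1)
  emit 'a', narrow to [0/1, 1/5)

Answer: 0/1 1/5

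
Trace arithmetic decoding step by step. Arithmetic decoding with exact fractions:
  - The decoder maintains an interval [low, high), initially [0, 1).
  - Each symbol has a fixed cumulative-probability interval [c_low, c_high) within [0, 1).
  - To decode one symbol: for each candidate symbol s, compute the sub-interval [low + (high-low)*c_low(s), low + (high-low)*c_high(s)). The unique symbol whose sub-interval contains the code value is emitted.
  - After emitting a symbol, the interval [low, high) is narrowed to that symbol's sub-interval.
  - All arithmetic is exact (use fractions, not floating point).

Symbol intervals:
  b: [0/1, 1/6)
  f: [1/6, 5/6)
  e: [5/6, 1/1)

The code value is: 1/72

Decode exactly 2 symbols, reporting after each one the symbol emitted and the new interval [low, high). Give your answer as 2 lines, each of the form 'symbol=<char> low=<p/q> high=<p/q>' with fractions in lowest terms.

Answer: symbol=b low=0/1 high=1/6
symbol=b low=0/1 high=1/36

Derivation:
Step 1: interval [0/1, 1/1), width = 1/1 - 0/1 = 1/1
  'b': [0/1 + 1/1*0/1, 0/1 + 1/1*1/6) = [0/1, 1/6) <- contains code 1/72
  'f': [0/1 + 1/1*1/6, 0/1 + 1/1*5/6) = [1/6, 5/6)
  'e': [0/1 + 1/1*5/6, 0/1 + 1/1*1/1) = [5/6, 1/1)
  emit 'b', narrow to [0/1, 1/6)
Step 2: interval [0/1, 1/6), width = 1/6 - 0/1 = 1/6
  'b': [0/1 + 1/6*0/1, 0/1 + 1/6*1/6) = [0/1, 1/36) <- contains code 1/72
  'f': [0/1 + 1/6*1/6, 0/1 + 1/6*5/6) = [1/36, 5/36)
  'e': [0/1 + 1/6*5/6, 0/1 + 1/6*1/1) = [5/36, 1/6)
  emit 'b', narrow to [0/1, 1/36)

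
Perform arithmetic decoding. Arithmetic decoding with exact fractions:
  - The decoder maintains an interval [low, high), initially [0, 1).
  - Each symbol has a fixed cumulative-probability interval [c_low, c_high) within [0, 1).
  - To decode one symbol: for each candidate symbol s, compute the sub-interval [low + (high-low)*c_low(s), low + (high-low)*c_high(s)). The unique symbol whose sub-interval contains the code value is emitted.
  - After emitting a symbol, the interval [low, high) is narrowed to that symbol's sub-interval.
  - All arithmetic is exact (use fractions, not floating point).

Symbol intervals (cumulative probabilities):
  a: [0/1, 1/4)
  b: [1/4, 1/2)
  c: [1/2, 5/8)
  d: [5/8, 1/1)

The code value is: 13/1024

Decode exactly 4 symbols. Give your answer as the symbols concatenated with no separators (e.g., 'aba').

Answer: aaad

Derivation:
Step 1: interval [0/1, 1/1), width = 1/1 - 0/1 = 1/1
  'a': [0/1 + 1/1*0/1, 0/1 + 1/1*1/4) = [0/1, 1/4) <- contains code 13/1024
  'b': [0/1 + 1/1*1/4, 0/1 + 1/1*1/2) = [1/4, 1/2)
  'c': [0/1 + 1/1*1/2, 0/1 + 1/1*5/8) = [1/2, 5/8)
  'd': [0/1 + 1/1*5/8, 0/1 + 1/1*1/1) = [5/8, 1/1)
  emit 'a', narrow to [0/1, 1/4)
Step 2: interval [0/1, 1/4), width = 1/4 - 0/1 = 1/4
  'a': [0/1 + 1/4*0/1, 0/1 + 1/4*1/4) = [0/1, 1/16) <- contains code 13/1024
  'b': [0/1 + 1/4*1/4, 0/1 + 1/4*1/2) = [1/16, 1/8)
  'c': [0/1 + 1/4*1/2, 0/1 + 1/4*5/8) = [1/8, 5/32)
  'd': [0/1 + 1/4*5/8, 0/1 + 1/4*1/1) = [5/32, 1/4)
  emit 'a', narrow to [0/1, 1/16)
Step 3: interval [0/1, 1/16), width = 1/16 - 0/1 = 1/16
  'a': [0/1 + 1/16*0/1, 0/1 + 1/16*1/4) = [0/1, 1/64) <- contains code 13/1024
  'b': [0/1 + 1/16*1/4, 0/1 + 1/16*1/2) = [1/64, 1/32)
  'c': [0/1 + 1/16*1/2, 0/1 + 1/16*5/8) = [1/32, 5/128)
  'd': [0/1 + 1/16*5/8, 0/1 + 1/16*1/1) = [5/128, 1/16)
  emit 'a', narrow to [0/1, 1/64)
Step 4: interval [0/1, 1/64), width = 1/64 - 0/1 = 1/64
  'a': [0/1 + 1/64*0/1, 0/1 + 1/64*1/4) = [0/1, 1/256)
  'b': [0/1 + 1/64*1/4, 0/1 + 1/64*1/2) = [1/256, 1/128)
  'c': [0/1 + 1/64*1/2, 0/1 + 1/64*5/8) = [1/128, 5/512)
  'd': [0/1 + 1/64*5/8, 0/1 + 1/64*1/1) = [5/512, 1/64) <- contains code 13/1024
  emit 'd', narrow to [5/512, 1/64)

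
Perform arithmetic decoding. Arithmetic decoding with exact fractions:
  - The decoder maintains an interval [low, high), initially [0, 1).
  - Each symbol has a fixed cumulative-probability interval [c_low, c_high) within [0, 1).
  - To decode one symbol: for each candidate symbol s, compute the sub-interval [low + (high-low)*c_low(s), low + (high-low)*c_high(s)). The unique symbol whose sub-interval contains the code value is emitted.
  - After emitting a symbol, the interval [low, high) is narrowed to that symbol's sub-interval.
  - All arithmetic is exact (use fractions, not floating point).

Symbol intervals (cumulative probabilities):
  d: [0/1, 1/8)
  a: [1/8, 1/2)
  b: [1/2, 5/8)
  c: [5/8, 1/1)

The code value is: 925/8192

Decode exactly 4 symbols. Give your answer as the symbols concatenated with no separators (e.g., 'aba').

Answer: dcca

Derivation:
Step 1: interval [0/1, 1/1), width = 1/1 - 0/1 = 1/1
  'd': [0/1 + 1/1*0/1, 0/1 + 1/1*1/8) = [0/1, 1/8) <- contains code 925/8192
  'a': [0/1 + 1/1*1/8, 0/1 + 1/1*1/2) = [1/8, 1/2)
  'b': [0/1 + 1/1*1/2, 0/1 + 1/1*5/8) = [1/2, 5/8)
  'c': [0/1 + 1/1*5/8, 0/1 + 1/1*1/1) = [5/8, 1/1)
  emit 'd', narrow to [0/1, 1/8)
Step 2: interval [0/1, 1/8), width = 1/8 - 0/1 = 1/8
  'd': [0/1 + 1/8*0/1, 0/1 + 1/8*1/8) = [0/1, 1/64)
  'a': [0/1 + 1/8*1/8, 0/1 + 1/8*1/2) = [1/64, 1/16)
  'b': [0/1 + 1/8*1/2, 0/1 + 1/8*5/8) = [1/16, 5/64)
  'c': [0/1 + 1/8*5/8, 0/1 + 1/8*1/1) = [5/64, 1/8) <- contains code 925/8192
  emit 'c', narrow to [5/64, 1/8)
Step 3: interval [5/64, 1/8), width = 1/8 - 5/64 = 3/64
  'd': [5/64 + 3/64*0/1, 5/64 + 3/64*1/8) = [5/64, 43/512)
  'a': [5/64 + 3/64*1/8, 5/64 + 3/64*1/2) = [43/512, 13/128)
  'b': [5/64 + 3/64*1/2, 5/64 + 3/64*5/8) = [13/128, 55/512)
  'c': [5/64 + 3/64*5/8, 5/64 + 3/64*1/1) = [55/512, 1/8) <- contains code 925/8192
  emit 'c', narrow to [55/512, 1/8)
Step 4: interval [55/512, 1/8), width = 1/8 - 55/512 = 9/512
  'd': [55/512 + 9/512*0/1, 55/512 + 9/512*1/8) = [55/512, 449/4096)
  'a': [55/512 + 9/512*1/8, 55/512 + 9/512*1/2) = [449/4096, 119/1024) <- contains code 925/8192
  'b': [55/512 + 9/512*1/2, 55/512 + 9/512*5/8) = [119/1024, 485/4096)
  'c': [55/512 + 9/512*5/8, 55/512 + 9/512*1/1) = [485/4096, 1/8)
  emit 'a', narrow to [449/4096, 119/1024)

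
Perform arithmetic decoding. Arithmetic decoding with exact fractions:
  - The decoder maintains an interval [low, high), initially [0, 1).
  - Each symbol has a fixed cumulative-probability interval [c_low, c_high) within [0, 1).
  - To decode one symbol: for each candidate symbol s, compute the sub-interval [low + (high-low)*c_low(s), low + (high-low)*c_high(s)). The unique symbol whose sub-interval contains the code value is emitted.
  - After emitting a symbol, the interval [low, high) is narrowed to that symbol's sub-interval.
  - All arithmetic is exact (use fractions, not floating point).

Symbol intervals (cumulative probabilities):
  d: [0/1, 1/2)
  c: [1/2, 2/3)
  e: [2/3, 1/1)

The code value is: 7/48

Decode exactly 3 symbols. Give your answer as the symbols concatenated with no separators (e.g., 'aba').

Step 1: interval [0/1, 1/1), width = 1/1 - 0/1 = 1/1
  'd': [0/1 + 1/1*0/1, 0/1 + 1/1*1/2) = [0/1, 1/2) <- contains code 7/48
  'c': [0/1 + 1/1*1/2, 0/1 + 1/1*2/3) = [1/2, 2/3)
  'e': [0/1 + 1/1*2/3, 0/1 + 1/1*1/1) = [2/3, 1/1)
  emit 'd', narrow to [0/1, 1/2)
Step 2: interval [0/1, 1/2), width = 1/2 - 0/1 = 1/2
  'd': [0/1 + 1/2*0/1, 0/1 + 1/2*1/2) = [0/1, 1/4) <- contains code 7/48
  'c': [0/1 + 1/2*1/2, 0/1 + 1/2*2/3) = [1/4, 1/3)
  'e': [0/1 + 1/2*2/3, 0/1 + 1/2*1/1) = [1/3, 1/2)
  emit 'd', narrow to [0/1, 1/4)
Step 3: interval [0/1, 1/4), width = 1/4 - 0/1 = 1/4
  'd': [0/1 + 1/4*0/1, 0/1 + 1/4*1/2) = [0/1, 1/8)
  'c': [0/1 + 1/4*1/2, 0/1 + 1/4*2/3) = [1/8, 1/6) <- contains code 7/48
  'e': [0/1 + 1/4*2/3, 0/1 + 1/4*1/1) = [1/6, 1/4)
  emit 'c', narrow to [1/8, 1/6)

Answer: ddc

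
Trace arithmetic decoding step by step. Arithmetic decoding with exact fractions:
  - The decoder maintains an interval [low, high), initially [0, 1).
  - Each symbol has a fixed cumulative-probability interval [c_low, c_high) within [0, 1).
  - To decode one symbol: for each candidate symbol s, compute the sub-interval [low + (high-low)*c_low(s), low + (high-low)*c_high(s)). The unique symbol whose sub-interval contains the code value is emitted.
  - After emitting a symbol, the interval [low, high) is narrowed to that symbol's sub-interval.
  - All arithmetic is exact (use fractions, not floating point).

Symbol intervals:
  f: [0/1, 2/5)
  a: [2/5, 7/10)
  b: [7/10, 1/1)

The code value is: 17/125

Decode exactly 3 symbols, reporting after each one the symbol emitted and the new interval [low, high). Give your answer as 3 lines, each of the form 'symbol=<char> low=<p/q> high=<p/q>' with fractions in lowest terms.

Step 1: interval [0/1, 1/1), width = 1/1 - 0/1 = 1/1
  'f': [0/1 + 1/1*0/1, 0/1 + 1/1*2/5) = [0/1, 2/5) <- contains code 17/125
  'a': [0/1 + 1/1*2/5, 0/1 + 1/1*7/10) = [2/5, 7/10)
  'b': [0/1 + 1/1*7/10, 0/1 + 1/1*1/1) = [7/10, 1/1)
  emit 'f', narrow to [0/1, 2/5)
Step 2: interval [0/1, 2/5), width = 2/5 - 0/1 = 2/5
  'f': [0/1 + 2/5*0/1, 0/1 + 2/5*2/5) = [0/1, 4/25) <- contains code 17/125
  'a': [0/1 + 2/5*2/5, 0/1 + 2/5*7/10) = [4/25, 7/25)
  'b': [0/1 + 2/5*7/10, 0/1 + 2/5*1/1) = [7/25, 2/5)
  emit 'f', narrow to [0/1, 4/25)
Step 3: interval [0/1, 4/25), width = 4/25 - 0/1 = 4/25
  'f': [0/1 + 4/25*0/1, 0/1 + 4/25*2/5) = [0/1, 8/125)
  'a': [0/1 + 4/25*2/5, 0/1 + 4/25*7/10) = [8/125, 14/125)
  'b': [0/1 + 4/25*7/10, 0/1 + 4/25*1/1) = [14/125, 4/25) <- contains code 17/125
  emit 'b', narrow to [14/125, 4/25)

Answer: symbol=f low=0/1 high=2/5
symbol=f low=0/1 high=4/25
symbol=b low=14/125 high=4/25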